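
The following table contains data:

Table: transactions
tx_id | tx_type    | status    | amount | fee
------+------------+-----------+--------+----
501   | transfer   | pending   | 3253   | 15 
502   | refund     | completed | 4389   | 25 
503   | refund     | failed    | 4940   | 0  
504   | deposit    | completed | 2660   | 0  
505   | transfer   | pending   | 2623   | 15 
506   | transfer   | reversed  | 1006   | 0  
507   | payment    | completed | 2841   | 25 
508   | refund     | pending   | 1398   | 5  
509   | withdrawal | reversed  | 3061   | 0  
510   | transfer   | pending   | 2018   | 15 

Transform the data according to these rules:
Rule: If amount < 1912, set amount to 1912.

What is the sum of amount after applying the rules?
29609

Step 1: 2 records have amount < 1912
Step 2: These records originally summed to 2404
Step 3: After setting to minimum: 2 × 1912 = 3824
Step 4: Unaffected records sum: 25785
Step 5: Final sum = 3824 + 25785 = 29609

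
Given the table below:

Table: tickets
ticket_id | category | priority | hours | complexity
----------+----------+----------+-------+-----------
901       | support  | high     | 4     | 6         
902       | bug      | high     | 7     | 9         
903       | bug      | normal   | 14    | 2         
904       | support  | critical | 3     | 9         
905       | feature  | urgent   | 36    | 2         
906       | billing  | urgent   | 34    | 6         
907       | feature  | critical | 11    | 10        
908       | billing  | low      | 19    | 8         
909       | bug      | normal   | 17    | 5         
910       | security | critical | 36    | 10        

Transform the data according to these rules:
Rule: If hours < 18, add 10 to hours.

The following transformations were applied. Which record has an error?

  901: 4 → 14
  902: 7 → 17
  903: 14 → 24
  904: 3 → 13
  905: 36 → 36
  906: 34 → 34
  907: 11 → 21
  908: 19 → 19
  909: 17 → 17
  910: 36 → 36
Record 909 has an error. The correct transformed value should be 27, not 17.

Step 1: Check each record against the rule
Step 2: Record 909 has hours = 17
Step 3: Since 17 < 18, the bonus should have been applied
Step 4: Correct value = 27, but claimed value = 17
Conclusion: Record 909 has the error.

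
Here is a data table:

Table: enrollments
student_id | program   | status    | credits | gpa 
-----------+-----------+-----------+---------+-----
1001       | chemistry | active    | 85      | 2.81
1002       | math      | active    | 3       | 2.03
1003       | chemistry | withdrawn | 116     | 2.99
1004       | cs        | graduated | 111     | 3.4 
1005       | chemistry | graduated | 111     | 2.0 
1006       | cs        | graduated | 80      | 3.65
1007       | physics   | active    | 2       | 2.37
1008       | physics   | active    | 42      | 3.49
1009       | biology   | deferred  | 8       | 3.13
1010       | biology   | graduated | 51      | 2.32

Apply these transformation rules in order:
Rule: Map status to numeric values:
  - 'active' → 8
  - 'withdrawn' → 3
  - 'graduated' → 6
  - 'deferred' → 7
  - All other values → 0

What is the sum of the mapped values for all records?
66

Step 1: Apply mapping to each record
Step 2: Count by status:
  'active': 4 records × 8 = 32
  'withdrawn': 1 records × 3 = 3
  'graduated': 4 records × 6 = 24
  'deferred': 1 records × 7 = 7
Step 3: Sum all mapped values = 66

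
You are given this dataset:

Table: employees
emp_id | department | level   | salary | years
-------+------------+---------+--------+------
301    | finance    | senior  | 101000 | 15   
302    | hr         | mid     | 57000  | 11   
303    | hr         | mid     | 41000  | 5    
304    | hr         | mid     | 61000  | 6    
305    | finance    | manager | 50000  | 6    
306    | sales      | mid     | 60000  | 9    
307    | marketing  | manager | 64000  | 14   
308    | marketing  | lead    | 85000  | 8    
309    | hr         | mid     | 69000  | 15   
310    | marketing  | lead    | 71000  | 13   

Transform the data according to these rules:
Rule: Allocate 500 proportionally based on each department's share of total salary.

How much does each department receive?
finance: 114.57, hr: 172.99, marketing: 166.92, sales: 45.52

Step 1: Calculate total salary = 659000
Step 2: Calculate each department's proportion:
  finance: 151000/659000 = 22.91% → 114.57
  hr: 228000/659000 = 34.60% → 172.99
  marketing: 220000/659000 = 33.38% → 166.92
  sales: 60000/659000 = 9.10% → 45.52
Step 3: Verify: sum of allocations ≈ 500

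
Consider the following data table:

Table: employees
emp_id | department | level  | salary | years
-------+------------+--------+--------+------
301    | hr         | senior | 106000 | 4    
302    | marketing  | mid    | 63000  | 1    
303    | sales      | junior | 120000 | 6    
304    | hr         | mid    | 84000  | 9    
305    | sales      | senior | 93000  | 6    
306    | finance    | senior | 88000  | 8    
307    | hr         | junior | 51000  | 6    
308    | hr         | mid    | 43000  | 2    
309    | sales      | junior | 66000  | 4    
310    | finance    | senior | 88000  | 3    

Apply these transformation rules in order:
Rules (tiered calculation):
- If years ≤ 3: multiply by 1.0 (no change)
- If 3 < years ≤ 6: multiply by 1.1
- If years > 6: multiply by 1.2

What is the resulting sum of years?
55.0

Step 1: Tier 1 (years ≤ 3): 3 records, sum = 6 × 1.0 = 6.0
Step 2: Tier 2 (3 < years ≤ 6): 5 records, sum = 26 × 1.1 = 28.6
Step 3: Tier 3 (years > 6): 2 records, sum = 17 × 1.2 = 20.4
Step 4: Final sum = 6.0 + 28.6 + 20.4 = 55.0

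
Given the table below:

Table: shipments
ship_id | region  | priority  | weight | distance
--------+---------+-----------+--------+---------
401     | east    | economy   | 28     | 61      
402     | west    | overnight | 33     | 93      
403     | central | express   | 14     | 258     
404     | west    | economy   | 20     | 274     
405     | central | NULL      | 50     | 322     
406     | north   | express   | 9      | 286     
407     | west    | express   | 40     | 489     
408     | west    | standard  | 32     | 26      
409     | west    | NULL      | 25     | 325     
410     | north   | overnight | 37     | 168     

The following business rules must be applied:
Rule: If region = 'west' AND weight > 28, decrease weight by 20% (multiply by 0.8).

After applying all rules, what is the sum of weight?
267.0

Step 1: Find records where region = 'west' AND weight > 28
Step 2: 3 records match, summing to 105
Step 3: After multiplier: 105 × 0.8 = 84.0
Step 4: Unaffected records sum: 183
Step 5: Final sum = 84.0 + 183 = 267.0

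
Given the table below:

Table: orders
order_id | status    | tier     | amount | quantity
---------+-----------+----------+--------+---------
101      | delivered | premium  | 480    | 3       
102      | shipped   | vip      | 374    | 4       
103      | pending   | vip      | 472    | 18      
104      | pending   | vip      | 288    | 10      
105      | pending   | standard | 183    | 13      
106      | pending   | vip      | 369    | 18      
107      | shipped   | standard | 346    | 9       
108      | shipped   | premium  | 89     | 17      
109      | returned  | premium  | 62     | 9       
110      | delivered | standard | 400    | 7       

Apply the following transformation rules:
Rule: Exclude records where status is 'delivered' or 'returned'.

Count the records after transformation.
7

Step 1: Count records to exclude
  - 2 (delivered) + 1 (returned) = 3 records
Step 2: Total records: 10
Step 3: Remaining = 10 - 3 = 7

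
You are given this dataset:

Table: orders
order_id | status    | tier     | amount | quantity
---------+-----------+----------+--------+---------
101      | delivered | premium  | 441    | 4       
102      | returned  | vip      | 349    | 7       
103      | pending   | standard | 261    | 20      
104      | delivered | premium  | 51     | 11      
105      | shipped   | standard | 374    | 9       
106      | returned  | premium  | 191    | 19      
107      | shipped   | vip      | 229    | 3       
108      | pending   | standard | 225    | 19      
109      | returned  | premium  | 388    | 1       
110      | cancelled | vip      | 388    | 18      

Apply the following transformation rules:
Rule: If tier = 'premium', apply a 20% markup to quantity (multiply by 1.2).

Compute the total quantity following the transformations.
118.0

Step 1: Records with tier = 'premium' have total quantity = 35
Step 2: Apply multiplier: 35 × 1.2 = 42.0
Step 3: Other records total: 76
Step 4: Final sum = 42.0 + 76 = 118.0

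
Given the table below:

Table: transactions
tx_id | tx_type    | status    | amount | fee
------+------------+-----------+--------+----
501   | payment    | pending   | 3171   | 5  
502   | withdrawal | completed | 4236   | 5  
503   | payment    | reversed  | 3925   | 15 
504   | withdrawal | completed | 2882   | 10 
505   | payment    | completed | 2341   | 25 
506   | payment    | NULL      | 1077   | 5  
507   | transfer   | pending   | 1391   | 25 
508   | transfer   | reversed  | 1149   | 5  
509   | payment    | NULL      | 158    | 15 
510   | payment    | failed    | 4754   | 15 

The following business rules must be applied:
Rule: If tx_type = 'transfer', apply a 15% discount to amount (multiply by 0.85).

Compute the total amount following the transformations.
24703.0

Step 1: Records with tx_type = 'transfer' have total amount = 2540
Step 2: Apply multiplier: 2540 × 0.85 = 2159.0
Step 3: Other records total: 22544
Step 4: Final sum = 2159.0 + 22544 = 24703.0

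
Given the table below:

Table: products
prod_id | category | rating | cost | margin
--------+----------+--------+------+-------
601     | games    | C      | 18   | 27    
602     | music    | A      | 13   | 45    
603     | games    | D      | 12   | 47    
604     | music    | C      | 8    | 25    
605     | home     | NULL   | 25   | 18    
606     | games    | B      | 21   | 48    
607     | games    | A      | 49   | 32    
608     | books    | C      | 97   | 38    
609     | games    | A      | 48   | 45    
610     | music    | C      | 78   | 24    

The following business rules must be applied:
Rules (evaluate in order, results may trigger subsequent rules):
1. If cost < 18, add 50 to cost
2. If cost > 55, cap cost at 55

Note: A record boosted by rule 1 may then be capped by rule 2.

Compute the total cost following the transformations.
436

Step 1: Apply rule 1 to records with cost < 18
  - 3 records get bonus of 50
  - Of these, 3 records then exceed 55 and get capped
Step 2: Apply rule 2 to records with cost > 55
  - 2 records (original) are capped
Step 3: Calculate final sum = 436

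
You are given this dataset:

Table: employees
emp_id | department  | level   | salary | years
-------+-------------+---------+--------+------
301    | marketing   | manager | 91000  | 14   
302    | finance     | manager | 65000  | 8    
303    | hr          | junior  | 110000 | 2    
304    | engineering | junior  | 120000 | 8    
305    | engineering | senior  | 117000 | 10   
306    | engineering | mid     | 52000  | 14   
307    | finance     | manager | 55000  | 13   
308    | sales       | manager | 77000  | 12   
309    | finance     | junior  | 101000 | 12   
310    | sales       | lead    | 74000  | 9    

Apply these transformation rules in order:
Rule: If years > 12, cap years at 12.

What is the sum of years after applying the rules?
97

Step 1: 3 records have years > 12
Step 2: These records originally summed to 41
Step 3: After capping: 3 × 12 = 36
Step 4: Unaffected records sum: 61
Step 5: Final sum = 36 + 61 = 97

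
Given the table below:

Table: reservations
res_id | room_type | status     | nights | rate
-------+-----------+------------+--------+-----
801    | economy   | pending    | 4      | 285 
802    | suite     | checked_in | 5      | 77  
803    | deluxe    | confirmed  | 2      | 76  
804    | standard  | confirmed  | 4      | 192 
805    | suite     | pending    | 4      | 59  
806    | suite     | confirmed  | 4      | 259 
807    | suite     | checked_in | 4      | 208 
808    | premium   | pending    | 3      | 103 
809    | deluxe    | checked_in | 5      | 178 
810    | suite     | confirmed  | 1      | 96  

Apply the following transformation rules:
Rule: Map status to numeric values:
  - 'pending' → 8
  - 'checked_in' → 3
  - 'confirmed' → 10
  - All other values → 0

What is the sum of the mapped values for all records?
73

Step 1: Apply mapping to each record
Step 2: Count by status:
  'pending': 3 records × 8 = 24
  'checked_in': 3 records × 3 = 9
  'confirmed': 4 records × 10 = 40
Step 3: Sum all mapped values = 73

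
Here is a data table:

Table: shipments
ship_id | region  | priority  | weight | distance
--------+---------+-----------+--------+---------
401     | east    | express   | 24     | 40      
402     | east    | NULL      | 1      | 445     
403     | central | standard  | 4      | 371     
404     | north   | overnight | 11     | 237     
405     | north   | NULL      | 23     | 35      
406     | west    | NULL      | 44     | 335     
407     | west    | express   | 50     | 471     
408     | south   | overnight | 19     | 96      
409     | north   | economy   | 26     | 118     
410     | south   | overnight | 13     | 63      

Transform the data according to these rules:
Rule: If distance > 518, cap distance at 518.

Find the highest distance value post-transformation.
471

Step 1: Original maximum distance = 471
Step 2: Check cap of 518 against maximum
Step 3: No records exceed the cap (max 471 <= cap 518), so no capping applies
Step 4: Maximum after transformation = 471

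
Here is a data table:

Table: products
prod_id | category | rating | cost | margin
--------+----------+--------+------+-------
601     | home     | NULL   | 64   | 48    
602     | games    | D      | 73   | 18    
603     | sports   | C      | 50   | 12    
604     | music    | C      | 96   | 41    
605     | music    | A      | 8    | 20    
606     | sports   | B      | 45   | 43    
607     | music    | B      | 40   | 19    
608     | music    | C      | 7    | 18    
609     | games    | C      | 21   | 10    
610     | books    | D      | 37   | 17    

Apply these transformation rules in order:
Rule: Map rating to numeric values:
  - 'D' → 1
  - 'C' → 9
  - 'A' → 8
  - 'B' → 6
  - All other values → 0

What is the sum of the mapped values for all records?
58

Step 1: Apply mapping to each record
Step 2: Count by status:
  'D': 2 records × 1 = 2
  'C': 4 records × 9 = 36
  'A': 1 records × 8 = 8
  'B': 2 records × 6 = 12
Step 3: Sum all mapped values = 58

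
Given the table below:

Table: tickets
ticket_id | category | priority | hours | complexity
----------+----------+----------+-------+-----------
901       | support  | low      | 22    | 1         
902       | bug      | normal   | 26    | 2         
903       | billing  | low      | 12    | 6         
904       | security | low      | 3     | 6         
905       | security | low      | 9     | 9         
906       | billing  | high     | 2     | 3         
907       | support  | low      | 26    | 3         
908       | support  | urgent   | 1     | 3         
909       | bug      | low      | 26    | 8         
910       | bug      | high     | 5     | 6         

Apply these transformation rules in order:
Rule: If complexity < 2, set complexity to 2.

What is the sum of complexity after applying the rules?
48

Step 1: 1 records have complexity < 2
Step 2: These records originally summed to 1
Step 3: After setting to minimum: 1 × 2 = 2
Step 4: Unaffected records sum: 46
Step 5: Final sum = 2 + 46 = 48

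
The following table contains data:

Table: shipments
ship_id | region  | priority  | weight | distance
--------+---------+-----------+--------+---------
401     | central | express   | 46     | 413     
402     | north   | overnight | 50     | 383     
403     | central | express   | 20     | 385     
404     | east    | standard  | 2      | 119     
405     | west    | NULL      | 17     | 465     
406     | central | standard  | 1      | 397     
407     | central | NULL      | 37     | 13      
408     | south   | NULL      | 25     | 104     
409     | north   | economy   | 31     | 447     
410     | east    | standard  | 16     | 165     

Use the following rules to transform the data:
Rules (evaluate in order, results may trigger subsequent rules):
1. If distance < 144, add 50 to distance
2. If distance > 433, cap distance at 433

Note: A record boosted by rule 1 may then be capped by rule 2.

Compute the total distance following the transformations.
2995

Step 1: Apply rule 1 to records with distance < 144
  - 3 records get bonus of 50
  - Of these, 0 records then exceed 433 and get capped
Step 2: Apply rule 2 to records with distance > 433
  - 2 records (original) are capped
Step 3: Calculate final sum = 2995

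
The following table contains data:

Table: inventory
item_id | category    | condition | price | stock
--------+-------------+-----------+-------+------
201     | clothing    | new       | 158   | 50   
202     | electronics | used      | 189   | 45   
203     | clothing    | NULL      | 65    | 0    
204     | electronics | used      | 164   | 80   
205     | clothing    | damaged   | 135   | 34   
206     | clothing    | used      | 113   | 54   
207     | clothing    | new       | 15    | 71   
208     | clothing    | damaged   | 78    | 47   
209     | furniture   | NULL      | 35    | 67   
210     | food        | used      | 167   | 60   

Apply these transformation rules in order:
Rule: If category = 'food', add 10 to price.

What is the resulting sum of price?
1129

Step 1: Count records where category = 'food': 1
Step 2: Total bonus added: 1 × 10 = 10
Step 3: Original sum of price: 1119
Step 4: Final sum = 1119 + 10 = 1129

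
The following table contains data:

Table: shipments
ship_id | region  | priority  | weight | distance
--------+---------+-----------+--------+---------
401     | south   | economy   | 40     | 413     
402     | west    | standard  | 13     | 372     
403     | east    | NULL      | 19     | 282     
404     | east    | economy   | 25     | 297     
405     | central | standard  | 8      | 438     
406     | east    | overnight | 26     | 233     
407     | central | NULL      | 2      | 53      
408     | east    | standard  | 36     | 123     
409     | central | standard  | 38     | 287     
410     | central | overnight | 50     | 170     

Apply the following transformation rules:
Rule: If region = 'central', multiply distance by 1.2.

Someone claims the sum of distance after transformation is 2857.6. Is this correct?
Yes, the result is correct.

Step 1: Calculate the correct sum after transformation
Step 2: Apply multiplier 1.2 to records where region = 'central'
Step 3: Correct result = 2857.6
Step 4: Claimed result = 2857.6
Step 5: 2857.6 = 2857.6 ✓
Conclusion: The claimed result is correct.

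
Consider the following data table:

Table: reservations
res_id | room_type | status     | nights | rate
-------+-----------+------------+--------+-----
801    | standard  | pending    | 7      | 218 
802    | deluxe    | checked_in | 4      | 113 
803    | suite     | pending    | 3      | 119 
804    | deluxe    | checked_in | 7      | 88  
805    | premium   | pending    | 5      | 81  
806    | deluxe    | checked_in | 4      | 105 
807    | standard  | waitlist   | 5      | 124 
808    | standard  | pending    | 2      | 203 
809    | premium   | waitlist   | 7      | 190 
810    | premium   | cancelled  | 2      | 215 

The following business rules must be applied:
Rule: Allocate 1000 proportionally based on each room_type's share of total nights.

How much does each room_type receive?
deluxe: 326.09, premium: 304.35, standard: 304.35, suite: 65.22

Step 1: Calculate total nights = 46
Step 2: Calculate each room_type's proportion:
  deluxe: 15/46 = 32.61% → 326.09
  premium: 14/46 = 30.43% → 304.35
  standard: 14/46 = 30.43% → 304.35
  suite: 3/46 = 6.52% → 65.22
Step 3: Verify: sum of allocations ≈ 1000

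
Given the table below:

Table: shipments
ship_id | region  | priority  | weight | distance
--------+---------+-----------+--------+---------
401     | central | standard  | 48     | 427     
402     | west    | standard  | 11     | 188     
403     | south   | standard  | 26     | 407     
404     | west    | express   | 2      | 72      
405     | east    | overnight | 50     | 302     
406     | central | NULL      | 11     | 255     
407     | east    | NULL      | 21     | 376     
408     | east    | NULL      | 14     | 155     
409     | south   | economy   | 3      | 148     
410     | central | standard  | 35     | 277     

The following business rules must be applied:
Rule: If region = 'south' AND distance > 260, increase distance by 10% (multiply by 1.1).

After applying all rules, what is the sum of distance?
2647.7

Step 1: Find records where region = 'south' AND distance > 260
Step 2: 1 records match, summing to 407
Step 3: After multiplier: 407 × 1.1 = 447.7
Step 4: Unaffected records sum: 2200
Step 5: Final sum = 447.7 + 2200 = 2647.7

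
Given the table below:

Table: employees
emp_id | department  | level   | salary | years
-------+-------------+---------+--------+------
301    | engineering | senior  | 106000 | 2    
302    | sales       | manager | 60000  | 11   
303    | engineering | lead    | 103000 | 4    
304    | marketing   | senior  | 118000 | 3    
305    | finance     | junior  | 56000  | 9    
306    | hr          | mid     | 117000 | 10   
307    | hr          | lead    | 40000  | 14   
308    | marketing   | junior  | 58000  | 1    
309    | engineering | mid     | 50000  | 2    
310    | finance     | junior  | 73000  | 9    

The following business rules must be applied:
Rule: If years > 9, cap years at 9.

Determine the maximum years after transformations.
9

Step 1: Original maximum years = 14
Step 2: Apply cap at 9
Step 3: 3 records had years > 9 and were capped
Step 4: Maximum after transformation = 9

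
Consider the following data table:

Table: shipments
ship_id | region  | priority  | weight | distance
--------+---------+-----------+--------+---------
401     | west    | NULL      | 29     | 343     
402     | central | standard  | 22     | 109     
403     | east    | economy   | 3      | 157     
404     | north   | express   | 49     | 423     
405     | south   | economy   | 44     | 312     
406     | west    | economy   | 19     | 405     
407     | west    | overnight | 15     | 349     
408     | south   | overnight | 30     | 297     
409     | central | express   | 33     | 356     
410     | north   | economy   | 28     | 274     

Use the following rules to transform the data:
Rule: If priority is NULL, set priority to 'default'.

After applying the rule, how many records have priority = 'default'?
1

Step 1: Count records where priority IS NULL
Step 2: Found 1 records with NULL priority
Step 3: These records will have priority set to 'default'
Step 4: Records already having priority = 'default': 0
Step 5: Answer: 1 + 0 = 1 records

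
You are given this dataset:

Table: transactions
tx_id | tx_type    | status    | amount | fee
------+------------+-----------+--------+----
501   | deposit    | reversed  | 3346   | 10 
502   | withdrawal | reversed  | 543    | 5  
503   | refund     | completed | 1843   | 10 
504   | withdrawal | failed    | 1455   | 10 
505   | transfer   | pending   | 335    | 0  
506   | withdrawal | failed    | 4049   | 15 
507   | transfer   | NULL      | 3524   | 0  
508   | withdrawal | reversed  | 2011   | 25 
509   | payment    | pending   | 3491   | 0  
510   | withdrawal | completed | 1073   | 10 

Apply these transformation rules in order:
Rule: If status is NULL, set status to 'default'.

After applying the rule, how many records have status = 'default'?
1

Step 1: Count records where status IS NULL
Step 2: Found 1 records with NULL status
Step 3: These records will have status set to 'default'
Step 4: Records already having status = 'default': 0
Step 5: Answer: 1 + 0 = 1 records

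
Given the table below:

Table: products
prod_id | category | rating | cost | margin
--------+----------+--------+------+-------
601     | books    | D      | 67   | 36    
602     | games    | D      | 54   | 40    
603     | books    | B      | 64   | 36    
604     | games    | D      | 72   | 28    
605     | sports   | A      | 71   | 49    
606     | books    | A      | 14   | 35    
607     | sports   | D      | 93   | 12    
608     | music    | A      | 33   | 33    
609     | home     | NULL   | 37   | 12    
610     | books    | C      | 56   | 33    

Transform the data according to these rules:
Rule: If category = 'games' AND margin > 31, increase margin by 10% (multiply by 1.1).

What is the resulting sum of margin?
318.0

Step 1: Find records where category = 'games' AND margin > 31
Step 2: 1 records match, summing to 40
Step 3: After multiplier: 40 × 1.1 = 44.0
Step 4: Unaffected records sum: 274
Step 5: Final sum = 44.0 + 274 = 318.0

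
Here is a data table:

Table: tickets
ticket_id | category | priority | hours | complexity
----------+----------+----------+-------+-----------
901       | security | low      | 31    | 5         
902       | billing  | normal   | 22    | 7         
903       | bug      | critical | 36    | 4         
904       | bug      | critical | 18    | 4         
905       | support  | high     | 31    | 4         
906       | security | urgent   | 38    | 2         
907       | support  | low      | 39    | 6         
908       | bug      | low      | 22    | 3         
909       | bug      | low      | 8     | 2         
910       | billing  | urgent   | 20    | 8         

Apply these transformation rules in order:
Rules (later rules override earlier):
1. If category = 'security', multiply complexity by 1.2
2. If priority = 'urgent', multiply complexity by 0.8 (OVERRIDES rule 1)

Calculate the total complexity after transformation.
44.0

Step 1: Rule 2 takes priority for records with priority = 'urgent'
  - 2 records: 10 × 0.8 = 8.0
Step 2: Rule 1 applies to remaining records with category = 'security'
  - 1 records: 5 × 1.2 = 6.0
Step 3: Other records unchanged: 30
Step 4: Final sum = 8.0 + 6.0 + 30 = 44.0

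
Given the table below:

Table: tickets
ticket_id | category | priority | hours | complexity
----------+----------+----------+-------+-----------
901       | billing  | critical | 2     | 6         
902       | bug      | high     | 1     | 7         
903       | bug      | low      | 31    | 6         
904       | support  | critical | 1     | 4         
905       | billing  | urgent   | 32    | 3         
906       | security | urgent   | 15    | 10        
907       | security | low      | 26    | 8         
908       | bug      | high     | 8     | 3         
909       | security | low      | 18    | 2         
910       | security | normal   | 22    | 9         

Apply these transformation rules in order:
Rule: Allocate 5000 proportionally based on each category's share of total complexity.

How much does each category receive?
billing: 775.86, bug: 1379.31, security: 2500.0, support: 344.83

Step 1: Calculate total complexity = 58
Step 2: Calculate each category's proportion:
  billing: 9/58 = 15.52% → 775.86
  bug: 16/58 = 27.59% → 1379.31
  security: 29/58 = 50.00% → 2500.0
  support: 4/58 = 6.90% → 344.83
Step 3: Verify: sum of allocations ≈ 5000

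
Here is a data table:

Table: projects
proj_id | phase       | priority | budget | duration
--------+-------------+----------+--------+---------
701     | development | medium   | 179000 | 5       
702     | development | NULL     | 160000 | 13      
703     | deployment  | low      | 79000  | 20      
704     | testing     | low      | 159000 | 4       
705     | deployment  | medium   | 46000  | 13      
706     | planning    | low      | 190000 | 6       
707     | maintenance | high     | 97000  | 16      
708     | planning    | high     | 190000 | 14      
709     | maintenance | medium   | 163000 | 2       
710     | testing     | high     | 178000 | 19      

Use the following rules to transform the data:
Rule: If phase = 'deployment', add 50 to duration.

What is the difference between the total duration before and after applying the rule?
100

Step 1: Original sum of duration = 112
Step 2: 2 records have phase = 'deployment'
Step 3: Each affected record changes by 50
Step 4: Total change = 2 × 50 = 100
Step 5: New sum = 112 + 100 = 212
Step 6: Difference = |212 - 112| = 100
        (Sum increased by 100)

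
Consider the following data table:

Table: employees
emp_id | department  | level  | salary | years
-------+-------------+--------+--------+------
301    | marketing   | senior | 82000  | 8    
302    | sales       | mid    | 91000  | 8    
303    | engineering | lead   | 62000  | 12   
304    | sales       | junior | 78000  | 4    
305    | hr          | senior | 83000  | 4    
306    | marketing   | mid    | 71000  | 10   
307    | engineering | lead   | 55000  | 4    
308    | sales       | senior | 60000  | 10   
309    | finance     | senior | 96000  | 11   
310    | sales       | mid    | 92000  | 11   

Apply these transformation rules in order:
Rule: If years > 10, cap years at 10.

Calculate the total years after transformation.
78

Step 1: 3 records have years > 10
Step 2: These records originally summed to 34
Step 3: After capping: 3 × 10 = 30
Step 4: Unaffected records sum: 48
Step 5: Final sum = 30 + 48 = 78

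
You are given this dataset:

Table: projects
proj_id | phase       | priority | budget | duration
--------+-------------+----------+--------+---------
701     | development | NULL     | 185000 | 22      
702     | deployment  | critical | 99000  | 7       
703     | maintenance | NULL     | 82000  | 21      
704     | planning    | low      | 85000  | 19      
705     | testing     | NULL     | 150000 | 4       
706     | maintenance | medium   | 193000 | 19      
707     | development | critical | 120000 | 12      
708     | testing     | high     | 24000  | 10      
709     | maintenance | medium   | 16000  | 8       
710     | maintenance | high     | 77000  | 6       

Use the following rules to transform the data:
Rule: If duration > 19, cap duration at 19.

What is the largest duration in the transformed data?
19

Step 1: Original maximum duration = 22
Step 2: Apply cap at 19
Step 3: 2 records had duration > 19 and were capped
Step 4: Maximum after transformation = 19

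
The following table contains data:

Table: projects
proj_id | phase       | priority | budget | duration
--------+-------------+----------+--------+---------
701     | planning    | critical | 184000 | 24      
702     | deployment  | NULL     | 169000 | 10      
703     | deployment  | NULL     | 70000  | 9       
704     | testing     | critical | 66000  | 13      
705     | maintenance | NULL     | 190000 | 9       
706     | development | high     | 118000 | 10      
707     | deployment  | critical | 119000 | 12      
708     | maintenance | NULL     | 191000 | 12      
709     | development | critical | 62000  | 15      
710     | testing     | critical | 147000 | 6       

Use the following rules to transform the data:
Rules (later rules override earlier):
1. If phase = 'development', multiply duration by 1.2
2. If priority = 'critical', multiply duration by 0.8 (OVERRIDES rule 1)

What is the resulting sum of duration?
108.0

Step 1: Rule 2 takes priority for records with priority = 'critical'
  - 5 records: 70 × 0.8 = 56.0
Step 2: Rule 1 applies to remaining records with phase = 'development'
  - 1 records: 10 × 1.2 = 12.0
Step 3: Other records unchanged: 40
Step 4: Final sum = 56.0 + 12.0 + 40 = 108.0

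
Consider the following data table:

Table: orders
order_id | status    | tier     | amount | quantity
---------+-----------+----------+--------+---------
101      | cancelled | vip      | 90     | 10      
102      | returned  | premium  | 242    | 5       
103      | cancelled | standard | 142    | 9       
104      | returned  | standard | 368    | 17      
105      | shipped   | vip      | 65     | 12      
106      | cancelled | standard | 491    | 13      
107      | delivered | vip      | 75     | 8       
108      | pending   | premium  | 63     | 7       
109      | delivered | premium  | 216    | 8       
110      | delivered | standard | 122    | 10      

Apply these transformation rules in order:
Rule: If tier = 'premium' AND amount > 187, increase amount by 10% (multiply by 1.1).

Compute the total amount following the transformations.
1919.8

Step 1: Find records where tier = 'premium' AND amount > 187
Step 2: 2 records match, summing to 458
Step 3: After multiplier: 458 × 1.1 = 503.8
Step 4: Unaffected records sum: 1416
Step 5: Final sum = 503.8 + 1416 = 1919.8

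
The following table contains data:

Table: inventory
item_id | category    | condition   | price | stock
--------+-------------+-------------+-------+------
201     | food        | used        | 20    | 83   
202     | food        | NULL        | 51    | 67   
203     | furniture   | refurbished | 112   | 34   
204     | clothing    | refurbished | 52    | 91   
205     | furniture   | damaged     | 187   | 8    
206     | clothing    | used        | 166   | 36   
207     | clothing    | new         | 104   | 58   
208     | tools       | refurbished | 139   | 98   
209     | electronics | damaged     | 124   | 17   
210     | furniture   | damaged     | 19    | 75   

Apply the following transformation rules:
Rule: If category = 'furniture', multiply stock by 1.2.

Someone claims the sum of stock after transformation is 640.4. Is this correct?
No, the correct result is 590.4.

Step 1: Calculate the correct sum after transformation
Step 2: Apply multiplier 1.2 to records where category = 'furniture'
Step 3: Correct result = 590.4
Step 4: Claimed result = 640.4
Step 5: 590.4 ≠ 640.4
Conclusion: The claimed result is incorrect. The correct answer is 590.4.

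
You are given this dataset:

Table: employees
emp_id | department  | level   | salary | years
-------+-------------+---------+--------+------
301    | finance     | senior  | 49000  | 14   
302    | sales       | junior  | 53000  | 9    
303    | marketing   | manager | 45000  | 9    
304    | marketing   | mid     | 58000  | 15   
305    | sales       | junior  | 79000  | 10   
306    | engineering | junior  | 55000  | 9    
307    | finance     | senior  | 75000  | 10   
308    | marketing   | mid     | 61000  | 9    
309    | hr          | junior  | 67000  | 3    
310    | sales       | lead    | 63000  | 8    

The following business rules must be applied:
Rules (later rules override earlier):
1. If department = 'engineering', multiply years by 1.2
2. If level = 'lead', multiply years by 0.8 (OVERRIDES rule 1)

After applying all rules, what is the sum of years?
96.2

Step 1: Rule 2 takes priority for records with level = 'lead'
  - 1 records: 8 × 0.8 = 6.4
Step 2: Rule 1 applies to remaining records with department = 'engineering'
  - 1 records: 9 × 1.2 = 10.8
Step 3: Other records unchanged: 79
Step 4: Final sum = 6.4 + 10.8 + 79 = 96.2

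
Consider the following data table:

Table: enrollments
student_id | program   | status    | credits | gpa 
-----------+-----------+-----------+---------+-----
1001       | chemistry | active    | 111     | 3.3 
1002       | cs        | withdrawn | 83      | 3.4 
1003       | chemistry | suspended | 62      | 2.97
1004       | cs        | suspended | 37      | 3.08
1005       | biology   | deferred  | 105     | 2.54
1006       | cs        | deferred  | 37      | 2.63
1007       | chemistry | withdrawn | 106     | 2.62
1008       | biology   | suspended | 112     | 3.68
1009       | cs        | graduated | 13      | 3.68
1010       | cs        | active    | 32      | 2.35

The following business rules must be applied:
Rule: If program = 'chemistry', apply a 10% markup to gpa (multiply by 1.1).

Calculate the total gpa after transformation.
31.14

Step 1: Records with program = 'chemistry' have total gpa = 8.89
Step 2: Apply multiplier: 8.89 × 1.1 = 9.78
Step 3: Other records total: 21.36
Step 4: Final sum = 9.78 + 21.36 = 31.14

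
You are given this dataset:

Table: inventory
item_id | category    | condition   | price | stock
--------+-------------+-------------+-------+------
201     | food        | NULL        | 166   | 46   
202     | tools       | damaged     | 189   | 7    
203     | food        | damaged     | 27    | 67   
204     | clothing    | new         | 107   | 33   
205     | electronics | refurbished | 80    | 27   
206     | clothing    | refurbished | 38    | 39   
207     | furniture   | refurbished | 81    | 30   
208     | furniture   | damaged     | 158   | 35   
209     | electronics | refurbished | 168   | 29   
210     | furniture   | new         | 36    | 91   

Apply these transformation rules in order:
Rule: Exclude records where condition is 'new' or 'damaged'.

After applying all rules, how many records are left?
5

Step 1: Count records to exclude
  - 2 (new) + 3 (damaged) = 5 records
Step 2: Total records: 10
Step 3: Remaining = 10 - 5 = 5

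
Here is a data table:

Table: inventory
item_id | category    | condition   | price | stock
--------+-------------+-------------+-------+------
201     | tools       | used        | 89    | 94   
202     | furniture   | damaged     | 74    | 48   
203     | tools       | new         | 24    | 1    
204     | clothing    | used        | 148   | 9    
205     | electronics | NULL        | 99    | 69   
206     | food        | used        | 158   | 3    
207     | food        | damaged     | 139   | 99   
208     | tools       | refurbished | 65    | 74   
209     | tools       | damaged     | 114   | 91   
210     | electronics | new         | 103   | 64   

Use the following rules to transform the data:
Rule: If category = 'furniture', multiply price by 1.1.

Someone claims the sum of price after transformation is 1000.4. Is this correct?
No, the correct result is 1020.4.

Step 1: Calculate the correct sum after transformation
Step 2: Apply multiplier 1.1 to records where category = 'furniture'
Step 3: Correct result = 1020.4
Step 4: Claimed result = 1000.4
Step 5: 1020.4 ≠ 1000.4
Conclusion: The claimed result is incorrect. The correct answer is 1020.4.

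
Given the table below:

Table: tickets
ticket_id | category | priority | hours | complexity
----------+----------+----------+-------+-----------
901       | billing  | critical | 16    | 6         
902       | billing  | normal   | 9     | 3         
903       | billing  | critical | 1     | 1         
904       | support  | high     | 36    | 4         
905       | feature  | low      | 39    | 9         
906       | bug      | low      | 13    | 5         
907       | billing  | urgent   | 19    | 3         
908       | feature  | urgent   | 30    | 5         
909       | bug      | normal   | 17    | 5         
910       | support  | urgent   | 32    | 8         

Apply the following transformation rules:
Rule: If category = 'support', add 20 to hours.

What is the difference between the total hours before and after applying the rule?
40

Step 1: Original sum of hours = 212
Step 2: 2 records have category = 'support'
Step 3: Each affected record changes by 20
Step 4: Total change = 2 × 20 = 40
Step 5: New sum = 212 + 40 = 252
Step 6: Difference = |252 - 212| = 40
        (Sum increased by 40)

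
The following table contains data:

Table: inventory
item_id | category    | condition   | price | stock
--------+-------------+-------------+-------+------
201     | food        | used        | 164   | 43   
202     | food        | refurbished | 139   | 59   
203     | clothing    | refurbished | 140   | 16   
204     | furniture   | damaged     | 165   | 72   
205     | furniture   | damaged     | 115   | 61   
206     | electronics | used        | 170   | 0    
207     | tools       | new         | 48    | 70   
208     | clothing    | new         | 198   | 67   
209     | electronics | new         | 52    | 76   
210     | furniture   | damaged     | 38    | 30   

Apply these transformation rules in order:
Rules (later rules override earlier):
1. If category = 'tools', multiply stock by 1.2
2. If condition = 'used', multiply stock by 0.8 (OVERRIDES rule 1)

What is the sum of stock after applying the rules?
499.4

Step 1: Rule 2 takes priority for records with condition = 'used'
  - 2 records: 43 × 0.8 = 34.4
Step 2: Rule 1 applies to remaining records with category = 'tools'
  - 1 records: 70 × 1.2 = 84.0
Step 3: Other records unchanged: 381
Step 4: Final sum = 34.4 + 84.0 + 381 = 499.4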